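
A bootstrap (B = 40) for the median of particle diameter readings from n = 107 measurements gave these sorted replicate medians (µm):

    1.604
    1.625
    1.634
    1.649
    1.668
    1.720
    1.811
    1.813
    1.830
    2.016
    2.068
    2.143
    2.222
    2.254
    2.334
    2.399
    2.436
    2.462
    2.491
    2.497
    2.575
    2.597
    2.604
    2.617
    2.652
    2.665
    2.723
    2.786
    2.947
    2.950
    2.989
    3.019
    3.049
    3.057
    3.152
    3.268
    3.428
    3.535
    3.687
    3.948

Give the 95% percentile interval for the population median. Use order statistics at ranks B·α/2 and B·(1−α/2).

α = 0.05; lower rank = 40 × 0.025 = 1; upper rank = 40 × 0.975 = 39.
The 1st smallest replicate is 1.604; the 39th is 3.687.

(1.604, 3.687)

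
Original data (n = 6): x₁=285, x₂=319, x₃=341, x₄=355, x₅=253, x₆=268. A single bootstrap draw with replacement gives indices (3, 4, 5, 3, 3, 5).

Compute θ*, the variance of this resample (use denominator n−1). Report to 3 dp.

Resample values: 341, 355, 253, 341, 341, 253.
Mean = 314.0000; sum of squared deviations = 11310.0000
s² = 11310.0000 / 5 = 2262.0000

θ* = 2262.000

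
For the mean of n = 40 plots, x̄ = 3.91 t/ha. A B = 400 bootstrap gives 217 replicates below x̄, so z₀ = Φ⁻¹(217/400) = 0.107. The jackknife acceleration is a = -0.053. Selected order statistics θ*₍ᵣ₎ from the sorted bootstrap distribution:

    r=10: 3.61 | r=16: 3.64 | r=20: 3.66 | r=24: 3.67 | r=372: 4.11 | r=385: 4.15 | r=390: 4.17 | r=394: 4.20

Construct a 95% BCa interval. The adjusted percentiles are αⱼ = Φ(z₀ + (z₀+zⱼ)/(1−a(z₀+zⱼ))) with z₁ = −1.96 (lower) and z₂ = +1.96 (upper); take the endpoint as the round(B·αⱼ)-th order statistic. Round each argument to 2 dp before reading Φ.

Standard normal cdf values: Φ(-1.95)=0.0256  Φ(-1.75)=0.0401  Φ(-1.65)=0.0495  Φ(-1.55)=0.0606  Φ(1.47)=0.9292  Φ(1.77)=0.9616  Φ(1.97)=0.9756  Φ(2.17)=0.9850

Lower: z₀ + z₁ = 0.107 + (-1.960) = -1.853; 1 − a(z₀+z₁) = 1 − (-0.053)(-1.853) = 0.9018; argument = 0.107 + (-1.853)/0.9018 = -1.9478 → -1.95.
α₁ = Φ(-1.95) = 0.0256; rank = round(400 × 0.0256) = 10; θ*₍10₎ = 3.61.
Upper: z₀ + z₂ = 2.067; 1 − a(z₀+z₂) = 1.1096; argument = 1.9699 → 1.97; α₂ = 0.9756; rank = 390; θ*₍390₎ = 4.17.

(3.61, 4.17)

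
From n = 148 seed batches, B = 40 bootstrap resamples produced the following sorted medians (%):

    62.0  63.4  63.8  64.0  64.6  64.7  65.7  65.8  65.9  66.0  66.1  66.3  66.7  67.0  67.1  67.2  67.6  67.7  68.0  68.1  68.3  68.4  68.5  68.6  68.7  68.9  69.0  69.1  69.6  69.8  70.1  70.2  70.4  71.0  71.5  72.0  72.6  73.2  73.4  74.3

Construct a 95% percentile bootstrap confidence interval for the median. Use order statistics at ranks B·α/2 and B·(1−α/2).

(62.0, 73.4)

α = 0.05; lower rank = 40 × 0.025 = 1; upper rank = 40 × 0.975 = 39.
The 1st smallest replicate is 62.0; the 39th is 73.4.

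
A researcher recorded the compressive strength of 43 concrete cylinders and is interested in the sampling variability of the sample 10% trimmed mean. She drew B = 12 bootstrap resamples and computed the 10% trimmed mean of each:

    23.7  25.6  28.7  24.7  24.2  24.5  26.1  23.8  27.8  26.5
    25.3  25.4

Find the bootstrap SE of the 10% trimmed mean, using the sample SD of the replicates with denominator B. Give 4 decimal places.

SE* = 1.4833

Bootstrap SE is the standard deviation of the 12 replicate 10% trimmed means.
Mean of replicates: (23.7 + 25.6 + 28.7 + 24.7 + 24.2 + 24.5 + 26.1 + 23.8 + 27.8 + 26.5 + 25.3 + 25.4) / 12 = 306.30000 / 12 = 25.52500
Sum of squared deviations: (−1.82500)² + (+0.07500)² + (+3.17500)² + (−0.82500)² + (−1.32500)² + (−1.02500)² + (+0.57500)² + (−1.72500)² + (+2.27500)² + (+0.97500)² + (−0.22500)² + (−0.12500)² = 26.40250
Variance = 26.40250 / 12 = 2.20021
SE* = √2.20021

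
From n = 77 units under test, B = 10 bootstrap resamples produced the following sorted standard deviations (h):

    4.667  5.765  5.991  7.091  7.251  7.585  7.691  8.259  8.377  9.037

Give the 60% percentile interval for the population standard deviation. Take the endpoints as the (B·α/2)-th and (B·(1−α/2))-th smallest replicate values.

(5.765, 8.259)

α = 0.40; lower rank = 10 × 0.200 = 2; upper rank = 10 × 0.800 = 8.
The 2nd smallest replicate is 5.765; the 8th is 8.259.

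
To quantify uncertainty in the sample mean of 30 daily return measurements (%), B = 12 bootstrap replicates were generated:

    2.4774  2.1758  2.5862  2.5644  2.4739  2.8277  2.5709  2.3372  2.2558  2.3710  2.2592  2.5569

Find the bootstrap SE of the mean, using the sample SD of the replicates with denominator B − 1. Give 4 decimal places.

Bootstrap SE is the standard deviation of the 12 replicate means.
Mean of replicates: (2.4774 + 2.1758 + 2.5862 + 2.5644 + 2.4739 + 2.8277 + 2.5709 + 2.3372 + 2.2558 + 2.3710 + 2.2592 + 2.5569) / 12 = 29.45640 / 12 = 2.45470
Sum of squared deviations: (+0.02270)² + (−0.27890)² + (+0.13150)² + (+0.10970)² + (+0.01920)² + (+0.37300)² + (+0.11620)² + (−0.11750)² + (−0.19890)² + (−0.08370)² + (−0.19550)² + (+0.10220)² = 0.36967
Variance = 0.36967 / 11 = 0.03361
SE* = √0.03361

SE* = 0.1833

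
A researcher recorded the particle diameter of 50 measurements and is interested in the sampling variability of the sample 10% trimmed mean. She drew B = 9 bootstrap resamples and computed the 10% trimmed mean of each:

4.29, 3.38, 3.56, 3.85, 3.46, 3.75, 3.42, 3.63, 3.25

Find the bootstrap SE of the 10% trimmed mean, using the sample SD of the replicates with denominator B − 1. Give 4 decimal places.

Bootstrap SE is the standard deviation of the 9 replicate 10% trimmed means.
Mean of replicates: (4.29 + 3.38 + 3.56 + 3.85 + 3.46 + 3.75 + 3.42 + 3.63 + 3.25) / 9 = 32.59000 / 9 = 3.62111
Sum of squared deviations: (+0.66889)² + (−0.24111)² + (−0.06111)² + (+0.22889)² + (−0.16111)² + (+0.12889)² + (−0.20111)² + (+0.00889)² + (−0.37111)² = 0.78249
Variance = 0.78249 / 8 = 0.09781
SE* = √0.09781

SE* = 0.3127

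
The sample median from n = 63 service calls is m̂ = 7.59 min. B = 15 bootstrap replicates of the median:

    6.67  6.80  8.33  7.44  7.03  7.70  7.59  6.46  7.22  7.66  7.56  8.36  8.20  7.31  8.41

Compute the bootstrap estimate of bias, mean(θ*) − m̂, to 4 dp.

bias = −0.0740

mean(θ*) = (6.67 + 6.80 + 8.33 + 7.44 + 7.03 + 7.70 + 7.59 + 6.46 + 7.22 + 7.66 + 7.56 + 8.36 + 8.20 + 7.31 + 8.41) / 15 = 7.51600
bias = 7.51600 − 7.59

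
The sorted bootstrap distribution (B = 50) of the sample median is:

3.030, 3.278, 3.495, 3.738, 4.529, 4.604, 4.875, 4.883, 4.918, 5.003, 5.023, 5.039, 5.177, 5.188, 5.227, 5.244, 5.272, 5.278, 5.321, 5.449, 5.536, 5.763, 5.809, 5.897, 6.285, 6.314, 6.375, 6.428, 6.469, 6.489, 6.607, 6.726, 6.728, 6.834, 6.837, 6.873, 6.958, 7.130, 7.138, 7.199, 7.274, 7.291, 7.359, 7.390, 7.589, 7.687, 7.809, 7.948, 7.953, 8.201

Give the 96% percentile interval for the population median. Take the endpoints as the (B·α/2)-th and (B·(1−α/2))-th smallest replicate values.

(3.030, 7.953)

α = 0.04; lower rank = 50 × 0.020 = 1; upper rank = 50 × 0.980 = 49.
The 1st smallest replicate is 3.030; the 49th is 7.953.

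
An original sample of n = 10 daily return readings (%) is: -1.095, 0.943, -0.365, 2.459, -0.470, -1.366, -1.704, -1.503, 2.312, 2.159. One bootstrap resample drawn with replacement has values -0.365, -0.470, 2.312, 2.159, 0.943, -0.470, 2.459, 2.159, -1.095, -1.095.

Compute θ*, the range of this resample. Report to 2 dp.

θ* = 3.55

Range = 2.459 − -1.095 = 3.55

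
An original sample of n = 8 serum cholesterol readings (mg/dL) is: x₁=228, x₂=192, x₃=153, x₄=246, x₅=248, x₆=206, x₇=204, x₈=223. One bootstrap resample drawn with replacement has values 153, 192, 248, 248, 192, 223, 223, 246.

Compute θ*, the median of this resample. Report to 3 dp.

θ* = 223.000

Sorted: 153, 192, 192, 223, 223, 246, 248, 248
Median = average of the two middle values = 223.000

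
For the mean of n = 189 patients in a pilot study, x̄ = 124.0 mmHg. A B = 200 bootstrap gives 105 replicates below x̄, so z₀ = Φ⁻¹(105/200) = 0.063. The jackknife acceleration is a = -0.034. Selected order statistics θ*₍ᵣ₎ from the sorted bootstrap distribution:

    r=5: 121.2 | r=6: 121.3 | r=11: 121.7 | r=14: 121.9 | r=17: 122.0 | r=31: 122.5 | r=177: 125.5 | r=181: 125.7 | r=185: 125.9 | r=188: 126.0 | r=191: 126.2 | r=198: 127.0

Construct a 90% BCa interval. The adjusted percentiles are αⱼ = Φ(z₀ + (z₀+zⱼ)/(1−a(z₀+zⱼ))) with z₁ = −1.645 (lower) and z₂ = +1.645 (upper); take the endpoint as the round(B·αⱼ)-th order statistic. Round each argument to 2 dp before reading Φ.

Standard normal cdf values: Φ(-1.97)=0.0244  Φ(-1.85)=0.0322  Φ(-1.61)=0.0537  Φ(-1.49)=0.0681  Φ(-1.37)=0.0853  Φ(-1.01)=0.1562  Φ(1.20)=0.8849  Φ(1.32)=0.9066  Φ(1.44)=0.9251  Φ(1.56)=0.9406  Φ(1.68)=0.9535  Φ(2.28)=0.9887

Lower: z₀ + z₁ = 0.063 + (-1.645) = -1.582; 1 − a(z₀+z₁) = 1 − (-0.034)(-1.582) = 0.9462; argument = 0.063 + (-1.582)/0.9462 = -1.6089 → -1.61.
α₁ = Φ(-1.61) = 0.0537; rank = round(200 × 0.0537) = 11; θ*₍11₎ = 121.7.
Upper: z₀ + z₂ = 1.708; 1 − a(z₀+z₂) = 1.0581; argument = 1.6773 → 1.68; α₂ = 0.9535; rank = 191; θ*₍191₎ = 126.2.

(121.7, 126.2)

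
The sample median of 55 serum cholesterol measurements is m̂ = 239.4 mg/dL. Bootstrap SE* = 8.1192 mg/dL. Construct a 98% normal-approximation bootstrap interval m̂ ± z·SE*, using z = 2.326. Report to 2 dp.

(220.51, 258.29)

Margin = 2.326 × 8.1192 = 18.885
Interval: 239.4 ± 18.885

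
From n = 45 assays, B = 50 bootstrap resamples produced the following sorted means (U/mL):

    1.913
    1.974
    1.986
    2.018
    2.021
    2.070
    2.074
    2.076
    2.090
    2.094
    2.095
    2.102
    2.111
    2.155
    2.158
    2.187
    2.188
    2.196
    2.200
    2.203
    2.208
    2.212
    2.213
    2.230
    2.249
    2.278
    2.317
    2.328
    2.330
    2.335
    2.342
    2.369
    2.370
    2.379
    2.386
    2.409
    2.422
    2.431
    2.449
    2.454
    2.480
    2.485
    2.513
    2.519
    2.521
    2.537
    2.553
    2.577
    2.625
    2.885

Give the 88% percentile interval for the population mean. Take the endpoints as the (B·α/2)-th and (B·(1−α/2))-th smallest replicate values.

(1.986, 2.553)

α = 0.12; lower rank = 50 × 0.060 = 3; upper rank = 50 × 0.940 = 47.
The 3rd smallest replicate is 1.986; the 47th is 2.553.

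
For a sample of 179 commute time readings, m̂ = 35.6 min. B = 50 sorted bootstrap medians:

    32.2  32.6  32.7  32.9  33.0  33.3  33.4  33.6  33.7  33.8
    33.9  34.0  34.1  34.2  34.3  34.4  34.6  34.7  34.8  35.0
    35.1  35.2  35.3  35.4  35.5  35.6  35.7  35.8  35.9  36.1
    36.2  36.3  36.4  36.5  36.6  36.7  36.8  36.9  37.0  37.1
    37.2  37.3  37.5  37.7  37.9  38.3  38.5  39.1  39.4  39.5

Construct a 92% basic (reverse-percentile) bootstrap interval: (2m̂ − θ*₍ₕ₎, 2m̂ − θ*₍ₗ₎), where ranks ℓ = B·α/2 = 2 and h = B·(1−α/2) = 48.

Percentile endpoints at ranks 2 and 48: θ*₍2₎ = 32.6, θ*₍48₎ = 39.1.
Basic interval reflects these around m̂:
  lower = 2 × 35.6 − 39.1 = 32.1
  upper = 2 × 35.6 − 32.6 = 38.6

(32.1, 38.6)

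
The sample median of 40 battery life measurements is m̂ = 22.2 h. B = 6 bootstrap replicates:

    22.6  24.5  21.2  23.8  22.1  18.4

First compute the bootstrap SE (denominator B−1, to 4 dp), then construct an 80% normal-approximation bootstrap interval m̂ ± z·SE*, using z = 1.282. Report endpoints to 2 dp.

Mean of replicates = 22.1000; sum of squared deviations = 23.4000; SE* = √(23.4000/5) = 2.1633
Margin = 1.282 × 2.1633 = 2.773
Interval: 22.2 ± 2.773

(19.43, 24.97)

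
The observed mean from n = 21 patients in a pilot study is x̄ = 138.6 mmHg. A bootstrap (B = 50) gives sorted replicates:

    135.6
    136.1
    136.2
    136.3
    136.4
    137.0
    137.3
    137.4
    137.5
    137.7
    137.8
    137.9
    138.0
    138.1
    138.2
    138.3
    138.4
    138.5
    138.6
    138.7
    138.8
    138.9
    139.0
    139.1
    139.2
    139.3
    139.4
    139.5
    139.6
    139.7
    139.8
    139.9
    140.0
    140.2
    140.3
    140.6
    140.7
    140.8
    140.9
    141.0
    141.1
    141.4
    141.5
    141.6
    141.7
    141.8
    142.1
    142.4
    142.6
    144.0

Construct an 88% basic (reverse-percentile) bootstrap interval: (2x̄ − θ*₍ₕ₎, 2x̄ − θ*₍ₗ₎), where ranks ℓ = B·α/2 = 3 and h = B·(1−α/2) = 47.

(135.1, 141.0)

Percentile endpoints at ranks 3 and 47: θ*₍3₎ = 136.2, θ*₍47₎ = 142.1.
Basic interval reflects these around x̄:
  lower = 2 × 138.6 − 142.1 = 135.1
  upper = 2 × 138.6 − 136.2 = 141.0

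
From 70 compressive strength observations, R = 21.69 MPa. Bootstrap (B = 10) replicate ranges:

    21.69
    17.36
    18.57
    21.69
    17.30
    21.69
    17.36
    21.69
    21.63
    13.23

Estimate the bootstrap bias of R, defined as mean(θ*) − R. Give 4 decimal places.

bias = −2.4690

mean(θ*) = (21.69 + 17.36 + 18.57 + 21.69 + 17.30 + 21.69 + 17.36 + 21.69 + 21.63 + 13.23) / 10 = 19.22100
bias = 19.22100 − 21.69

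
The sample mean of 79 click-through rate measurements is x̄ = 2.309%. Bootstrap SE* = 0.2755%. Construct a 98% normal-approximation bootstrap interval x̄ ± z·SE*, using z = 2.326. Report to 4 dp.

Margin = 2.326 × 0.2755 = 0.64081
Interval: 2.309 ± 0.64081

(1.6682, 2.9498)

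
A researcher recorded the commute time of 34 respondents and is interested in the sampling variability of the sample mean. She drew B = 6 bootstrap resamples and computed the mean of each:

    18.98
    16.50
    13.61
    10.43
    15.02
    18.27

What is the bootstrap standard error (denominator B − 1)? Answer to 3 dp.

SE* = 3.171

Bootstrap SE is the standard deviation of the 6 replicate means.
Mean of replicates: (18.98 + 16.50 + 13.61 + 10.43 + 15.02 + 18.27) / 6 = 92.8100 / 6 = 15.4683
Sum of squared deviations: (+3.5117)² + (+1.0317)² + (−1.8583)² + (−5.0383)² + (−0.4483)² + (+2.8017)² = 50.2847
Variance = 50.2847 / 5 = 10.0569
SE* = √10.0569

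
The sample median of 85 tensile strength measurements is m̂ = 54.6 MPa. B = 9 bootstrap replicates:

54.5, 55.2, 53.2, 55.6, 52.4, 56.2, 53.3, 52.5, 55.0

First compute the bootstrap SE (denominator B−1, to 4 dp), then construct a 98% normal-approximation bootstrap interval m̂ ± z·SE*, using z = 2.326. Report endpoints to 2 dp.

Mean of replicates = 54.2111; sum of squared deviations = 15.6289; SE* = √(15.6289/8) = 1.3977
Margin = 2.326 × 1.3977 = 3.251
Interval: 54.6 ± 3.251

(51.35, 57.85)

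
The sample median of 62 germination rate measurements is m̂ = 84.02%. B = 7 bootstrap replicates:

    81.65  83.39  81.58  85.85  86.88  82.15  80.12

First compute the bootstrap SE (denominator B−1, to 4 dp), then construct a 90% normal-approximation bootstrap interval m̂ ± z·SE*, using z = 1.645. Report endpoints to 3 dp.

Mean of replicates = 83.0886; sum of squared deviations = 36.1299; SE* = √(36.1299/6) = 2.4539
Margin = 1.645 × 2.4539 = 4.0367
Interval: 84.02 ± 4.0367

(79.983, 88.057)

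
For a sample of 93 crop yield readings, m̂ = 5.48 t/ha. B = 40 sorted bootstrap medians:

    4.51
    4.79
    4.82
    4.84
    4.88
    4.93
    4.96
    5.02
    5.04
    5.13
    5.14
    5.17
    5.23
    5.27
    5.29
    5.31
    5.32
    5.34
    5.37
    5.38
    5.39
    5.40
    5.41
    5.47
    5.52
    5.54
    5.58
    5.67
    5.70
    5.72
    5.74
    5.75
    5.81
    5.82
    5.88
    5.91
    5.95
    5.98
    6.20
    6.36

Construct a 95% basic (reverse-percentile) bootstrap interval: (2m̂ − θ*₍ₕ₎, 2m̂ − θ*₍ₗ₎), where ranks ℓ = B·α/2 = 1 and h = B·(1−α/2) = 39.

Percentile endpoints at ranks 1 and 39: θ*₍1₎ = 4.51, θ*₍39₎ = 6.20.
Basic interval reflects these around m̂:
  lower = 2 × 5.48 − 6.20 = 4.76
  upper = 2 × 5.48 − 4.51 = 6.45

(4.76, 6.45)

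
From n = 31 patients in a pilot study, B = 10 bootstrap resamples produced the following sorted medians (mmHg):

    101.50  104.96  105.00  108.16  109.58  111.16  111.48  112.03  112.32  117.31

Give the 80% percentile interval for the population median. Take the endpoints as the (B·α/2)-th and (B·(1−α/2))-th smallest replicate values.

(101.50, 112.32)

α = 0.20; lower rank = 10 × 0.100 = 1; upper rank = 10 × 0.900 = 9.
The 1st smallest replicate is 101.50; the 9th is 112.32.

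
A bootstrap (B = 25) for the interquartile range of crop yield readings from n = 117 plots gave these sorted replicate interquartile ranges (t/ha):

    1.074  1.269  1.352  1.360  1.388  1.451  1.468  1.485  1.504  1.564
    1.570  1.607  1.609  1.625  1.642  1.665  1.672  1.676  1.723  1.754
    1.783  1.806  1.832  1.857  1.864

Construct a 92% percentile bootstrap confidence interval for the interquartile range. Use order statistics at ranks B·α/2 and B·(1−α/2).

α = 0.08; lower rank = 25 × 0.040 = 1; upper rank = 25 × 0.960 = 24.
The 1st smallest replicate is 1.074; the 24th is 1.857.

(1.074, 1.857)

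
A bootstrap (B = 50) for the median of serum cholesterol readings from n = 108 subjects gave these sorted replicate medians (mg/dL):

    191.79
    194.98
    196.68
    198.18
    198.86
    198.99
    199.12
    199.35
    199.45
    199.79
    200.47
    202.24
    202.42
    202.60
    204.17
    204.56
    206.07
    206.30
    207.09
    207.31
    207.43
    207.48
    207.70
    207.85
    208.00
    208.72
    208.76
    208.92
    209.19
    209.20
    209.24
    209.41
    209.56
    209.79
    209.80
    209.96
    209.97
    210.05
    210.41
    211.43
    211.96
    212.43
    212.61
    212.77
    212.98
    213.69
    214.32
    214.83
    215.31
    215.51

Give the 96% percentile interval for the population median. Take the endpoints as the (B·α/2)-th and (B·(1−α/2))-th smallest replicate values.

(191.79, 215.31)

α = 0.04; lower rank = 50 × 0.020 = 1; upper rank = 50 × 0.980 = 49.
The 1st smallest replicate is 191.79; the 49th is 215.31.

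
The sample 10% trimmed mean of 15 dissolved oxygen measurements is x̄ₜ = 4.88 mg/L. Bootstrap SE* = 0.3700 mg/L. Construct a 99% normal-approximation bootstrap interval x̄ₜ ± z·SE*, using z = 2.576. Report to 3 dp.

(3.927, 5.833)

Margin = 2.576 × 0.3700 = 0.9531
Interval: 4.88 ± 0.9531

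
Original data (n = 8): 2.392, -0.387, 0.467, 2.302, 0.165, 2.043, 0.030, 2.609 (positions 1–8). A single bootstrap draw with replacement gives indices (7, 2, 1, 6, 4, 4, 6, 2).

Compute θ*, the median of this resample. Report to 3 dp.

Resample values: 0.030, -0.387, 2.392, 2.043, 2.302, 2.302, 2.043, -0.387.
Sorted: -0.387, -0.387, 0.030, 2.043, 2.043, 2.302, 2.302, 2.392
Median = average of the two middle values = 2.043

θ* = 2.043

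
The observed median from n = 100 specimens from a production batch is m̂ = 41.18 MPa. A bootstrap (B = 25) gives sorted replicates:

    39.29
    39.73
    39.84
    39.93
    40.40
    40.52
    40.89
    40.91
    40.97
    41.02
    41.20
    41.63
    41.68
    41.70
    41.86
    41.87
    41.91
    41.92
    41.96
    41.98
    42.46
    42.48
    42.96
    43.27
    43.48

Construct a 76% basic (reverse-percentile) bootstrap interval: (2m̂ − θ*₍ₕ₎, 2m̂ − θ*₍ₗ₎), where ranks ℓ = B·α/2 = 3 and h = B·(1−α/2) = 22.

(39.88, 42.52)

Percentile endpoints at ranks 3 and 22: θ*₍3₎ = 39.84, θ*₍22₎ = 42.48.
Basic interval reflects these around m̂:
  lower = 2 × 41.18 − 42.48 = 39.88
  upper = 2 × 41.18 − 39.84 = 42.52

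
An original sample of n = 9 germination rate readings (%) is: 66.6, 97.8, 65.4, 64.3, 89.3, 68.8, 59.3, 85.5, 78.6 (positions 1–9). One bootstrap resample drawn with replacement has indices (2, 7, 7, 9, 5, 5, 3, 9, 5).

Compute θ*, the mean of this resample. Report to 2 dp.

Resample values: 97.8, 59.3, 59.3, 78.6, 89.3, 89.3, 65.4, 78.6, 89.3.
Mean = (97.8 + 59.3 + 59.3 + 78.6 + 89.3 + 89.3 + 65.4 + 78.6 + 89.3) / 9 = 706.90 / 9 = 78.54

θ* = 78.54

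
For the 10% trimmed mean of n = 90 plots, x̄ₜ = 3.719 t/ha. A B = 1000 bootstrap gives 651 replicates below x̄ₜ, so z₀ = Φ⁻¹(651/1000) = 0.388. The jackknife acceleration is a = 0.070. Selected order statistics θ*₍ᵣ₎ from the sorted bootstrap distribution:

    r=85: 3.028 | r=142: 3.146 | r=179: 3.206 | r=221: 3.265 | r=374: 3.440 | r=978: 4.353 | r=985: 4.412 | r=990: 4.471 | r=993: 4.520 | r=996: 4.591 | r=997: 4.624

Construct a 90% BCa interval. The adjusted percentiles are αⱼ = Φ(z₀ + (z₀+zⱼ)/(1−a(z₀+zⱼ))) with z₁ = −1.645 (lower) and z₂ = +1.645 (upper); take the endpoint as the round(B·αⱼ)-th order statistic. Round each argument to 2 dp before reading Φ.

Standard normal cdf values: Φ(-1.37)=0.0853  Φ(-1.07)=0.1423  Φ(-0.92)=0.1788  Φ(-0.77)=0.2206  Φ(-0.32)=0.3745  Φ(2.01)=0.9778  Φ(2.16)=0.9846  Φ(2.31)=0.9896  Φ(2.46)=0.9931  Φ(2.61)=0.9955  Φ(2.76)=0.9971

(3.265, 4.624)

Lower: z₀ + z₁ = 0.388 + (-1.645) = -1.257; 1 − a(z₀+z₁) = 1 − (0.070)(-1.257) = 1.0880; argument = 0.388 + (-1.257)/1.0880 = -0.7673 → -0.77.
α₁ = Φ(-0.77) = 0.2206; rank = round(1000 × 0.2206) = 221; θ*₍221₎ = 3.265.
Upper: z₀ + z₂ = 2.033; 1 − a(z₀+z₂) = 0.8577; argument = 2.7583 → 2.76; α₂ = 0.9971; rank = 997; θ*₍997₎ = 4.624.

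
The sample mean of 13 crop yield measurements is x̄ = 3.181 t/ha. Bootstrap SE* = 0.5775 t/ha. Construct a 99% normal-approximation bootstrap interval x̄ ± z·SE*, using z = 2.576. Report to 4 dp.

Margin = 2.576 × 0.5775 = 1.48764
Interval: 3.181 ± 1.48764

(1.6934, 4.6686)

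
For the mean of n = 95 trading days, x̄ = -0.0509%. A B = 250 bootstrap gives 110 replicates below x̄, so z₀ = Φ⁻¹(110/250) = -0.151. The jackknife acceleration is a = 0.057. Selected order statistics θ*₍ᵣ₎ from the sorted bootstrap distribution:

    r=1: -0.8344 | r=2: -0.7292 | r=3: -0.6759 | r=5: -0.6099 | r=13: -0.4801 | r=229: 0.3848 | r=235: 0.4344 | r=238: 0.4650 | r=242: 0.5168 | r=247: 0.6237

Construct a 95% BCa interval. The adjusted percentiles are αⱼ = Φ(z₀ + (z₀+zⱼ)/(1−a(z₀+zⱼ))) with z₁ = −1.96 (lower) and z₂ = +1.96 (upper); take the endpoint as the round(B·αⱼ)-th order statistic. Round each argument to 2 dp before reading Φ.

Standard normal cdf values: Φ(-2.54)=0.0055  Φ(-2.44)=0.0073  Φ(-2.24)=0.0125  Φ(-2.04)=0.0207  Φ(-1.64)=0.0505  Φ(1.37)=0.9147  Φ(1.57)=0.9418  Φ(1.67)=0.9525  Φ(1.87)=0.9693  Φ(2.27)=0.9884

Lower: z₀ + z₁ = -0.151 + (-1.960) = -2.111; 1 − a(z₀+z₁) = 1 − (0.057)(-2.111) = 1.1203; argument = -0.151 + (-2.111)/1.1203 = -2.0353 → -2.04.
α₁ = Φ(-2.04) = 0.0207; rank = round(250 × 0.0207) = 5; θ*₍5₎ = -0.6099.
Upper: z₀ + z₂ = 1.809; 1 − a(z₀+z₂) = 0.8969; argument = 1.8660 → 1.87; α₂ = 0.9693; rank = 242; θ*₍242₎ = 0.5168.

(-0.6099, 0.5168)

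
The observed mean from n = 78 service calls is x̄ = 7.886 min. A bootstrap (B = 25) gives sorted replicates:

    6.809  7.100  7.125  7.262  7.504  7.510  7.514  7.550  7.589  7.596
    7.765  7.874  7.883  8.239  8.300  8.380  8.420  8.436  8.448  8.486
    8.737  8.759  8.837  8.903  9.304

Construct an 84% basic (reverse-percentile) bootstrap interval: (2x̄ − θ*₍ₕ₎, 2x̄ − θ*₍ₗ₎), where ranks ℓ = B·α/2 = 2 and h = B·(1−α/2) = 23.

(6.935, 8.672)

Percentile endpoints at ranks 2 and 23: θ*₍2₎ = 7.100, θ*₍23₎ = 8.837.
Basic interval reflects these around x̄:
  lower = 2 × 7.886 − 8.837 = 6.935
  upper = 2 × 7.886 − 7.100 = 8.672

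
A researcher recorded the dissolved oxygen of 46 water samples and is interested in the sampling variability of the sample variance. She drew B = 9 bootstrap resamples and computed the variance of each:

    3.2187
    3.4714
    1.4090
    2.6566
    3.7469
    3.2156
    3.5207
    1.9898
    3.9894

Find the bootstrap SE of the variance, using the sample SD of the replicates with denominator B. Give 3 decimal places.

SE* = 0.802

Bootstrap SE is the standard deviation of the 9 replicate variances.
Mean of replicates: (3.2187 + 3.4714 + 1.4090 + 2.6566 + 3.7469 + 3.2156 + 3.5207 + 1.9898 + 3.9894) / 9 = 27.21810 / 9 = 3.02423
Sum of squared deviations: (+0.19447)² + (+0.44717)² + (−1.61523)² + (−0.36763)² + (+0.72267)² + (+0.19137)² + (+0.49647)² + (−1.03443)² + (+0.96517)² = 5.78885
Variance = 5.78885 / 9 = 0.64321
SE* = √0.64321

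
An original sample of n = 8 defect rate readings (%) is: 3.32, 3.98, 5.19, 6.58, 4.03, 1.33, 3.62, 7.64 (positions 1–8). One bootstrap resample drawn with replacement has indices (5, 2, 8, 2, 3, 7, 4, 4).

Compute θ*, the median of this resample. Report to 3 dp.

Resample values: 4.03, 3.98, 7.64, 3.98, 5.19, 3.62, 6.58, 6.58.
Sorted: 3.62, 3.98, 3.98, 4.03, 5.19, 6.58, 6.58, 7.64
Median = average of the two middle values = 4.610

θ* = 4.610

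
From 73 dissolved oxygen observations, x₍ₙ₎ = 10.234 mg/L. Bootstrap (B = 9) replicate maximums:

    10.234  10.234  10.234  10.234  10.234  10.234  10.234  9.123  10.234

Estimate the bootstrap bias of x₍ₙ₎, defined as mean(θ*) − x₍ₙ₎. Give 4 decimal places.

bias = −0.1234

mean(θ*) = (10.234 + 10.234 + 10.234 + 10.234 + 10.234 + 10.234 + 10.234 + 9.123 + 10.234) / 9 = 10.11056
bias = 10.11056 − 10.234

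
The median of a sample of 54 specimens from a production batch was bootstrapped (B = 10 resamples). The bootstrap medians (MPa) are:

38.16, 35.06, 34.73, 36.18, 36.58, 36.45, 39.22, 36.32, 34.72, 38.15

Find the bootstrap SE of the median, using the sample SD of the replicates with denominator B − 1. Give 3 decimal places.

SE* = 1.541

Bootstrap SE is the standard deviation of the 10 replicate medians.
Mean of replicates: (38.16 + 35.06 + 34.73 + 36.18 + 36.58 + 36.45 + 39.22 + 36.32 + 34.72 + 38.15) / 10 = 365.5700 / 10 = 36.5570
Sum of squared deviations: (+1.6030)² + (−1.4970)² + (−1.8270)² + (−0.3770)² + (+0.0230)² + (−0.1070)² + (+2.6630)² + (−0.2370)² + (−1.8370)² + (+1.5930)² = 21.3626
Variance = 21.3626 / 9 = 2.3736
SE* = √2.3736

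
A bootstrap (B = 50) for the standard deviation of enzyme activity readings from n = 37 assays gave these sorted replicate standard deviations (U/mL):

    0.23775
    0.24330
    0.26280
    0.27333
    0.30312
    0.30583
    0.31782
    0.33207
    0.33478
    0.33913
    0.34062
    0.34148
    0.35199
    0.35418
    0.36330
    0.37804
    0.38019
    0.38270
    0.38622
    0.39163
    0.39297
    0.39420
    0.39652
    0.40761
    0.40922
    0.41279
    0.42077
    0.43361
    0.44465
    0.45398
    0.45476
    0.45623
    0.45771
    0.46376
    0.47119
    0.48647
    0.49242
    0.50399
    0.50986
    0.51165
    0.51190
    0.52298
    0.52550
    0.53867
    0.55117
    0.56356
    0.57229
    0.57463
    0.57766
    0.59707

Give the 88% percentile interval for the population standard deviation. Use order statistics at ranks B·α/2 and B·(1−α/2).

α = 0.12; lower rank = 50 × 0.060 = 3; upper rank = 50 × 0.940 = 47.
The 3rd smallest replicate is 0.26280; the 47th is 0.57229.

(0.26280, 0.57229)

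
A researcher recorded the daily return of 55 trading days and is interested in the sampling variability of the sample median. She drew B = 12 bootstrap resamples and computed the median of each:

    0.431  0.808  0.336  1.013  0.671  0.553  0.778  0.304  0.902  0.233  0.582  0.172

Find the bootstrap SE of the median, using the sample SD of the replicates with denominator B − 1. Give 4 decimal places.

Bootstrap SE is the standard deviation of the 12 replicate medians.
Mean of replicates: (0.431 + 0.808 + 0.336 + 1.013 + 0.671 + 0.553 + 0.778 + 0.304 + 0.902 + 0.233 + 0.582 + 0.172) / 12 = 6.78300 / 12 = 0.56525
Sum of squared deviations: (−0.13425)² + (+0.24275)² + (−0.22925)² + (+0.44775)² + (+0.10575)² + (−0.01225)² + (+0.21275)² + (−0.26125)² + (+0.33675)² + (−0.33225)² + (+0.01675)² + (−0.39325)² = 0.83355
Variance = 0.83355 / 11 = 0.07578
SE* = √0.07578

SE* = 0.2753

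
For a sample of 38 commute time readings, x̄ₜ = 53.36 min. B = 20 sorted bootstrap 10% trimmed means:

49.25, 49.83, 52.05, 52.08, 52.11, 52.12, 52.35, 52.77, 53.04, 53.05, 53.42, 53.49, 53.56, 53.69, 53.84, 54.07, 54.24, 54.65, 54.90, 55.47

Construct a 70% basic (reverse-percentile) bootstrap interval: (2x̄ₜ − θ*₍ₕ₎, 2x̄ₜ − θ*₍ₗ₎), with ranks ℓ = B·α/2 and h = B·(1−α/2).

(52.48, 54.67)

Percentile endpoints at ranks 3 and 17: θ*₍3₎ = 52.05, θ*₍17₎ = 54.24.
Basic interval reflects these around x̄ₜ:
  lower = 2 × 53.36 − 54.24 = 52.48
  upper = 2 × 53.36 − 52.05 = 54.67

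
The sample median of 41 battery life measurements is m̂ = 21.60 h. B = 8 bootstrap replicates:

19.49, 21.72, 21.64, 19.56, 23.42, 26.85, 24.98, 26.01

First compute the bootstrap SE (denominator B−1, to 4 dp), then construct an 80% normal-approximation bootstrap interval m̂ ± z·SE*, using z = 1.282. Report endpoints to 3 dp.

(17.987, 25.213)

Mean of replicates = 22.9588; sum of squared deviations = 55.6075; SE* = √(55.6075/7) = 2.8185
Margin = 1.282 × 2.8185 = 3.6133
Interval: 21.60 ± 3.6133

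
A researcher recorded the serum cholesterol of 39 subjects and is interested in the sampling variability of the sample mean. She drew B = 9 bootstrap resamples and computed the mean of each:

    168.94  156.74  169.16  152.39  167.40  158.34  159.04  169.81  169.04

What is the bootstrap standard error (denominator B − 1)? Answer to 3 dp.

SE* = 6.736

Bootstrap SE is the standard deviation of the 9 replicate means.
Mean of replicates: (168.94 + 156.74 + 169.16 + 152.39 + 167.40 + 158.34 + 159.04 + 169.81 + 169.04) / 9 = 1470.8600 / 9 = 163.4289
Sum of squared deviations: (+5.5111)² + (−6.6889)² + (+5.7311)² + (−11.0389)² + (+3.9711)² + (−5.0889)² + (−4.3889)² + (+6.3811)² + (+5.6111)² = 362.9483
Variance = 362.9483 / 8 = 45.3685
SE* = √45.3685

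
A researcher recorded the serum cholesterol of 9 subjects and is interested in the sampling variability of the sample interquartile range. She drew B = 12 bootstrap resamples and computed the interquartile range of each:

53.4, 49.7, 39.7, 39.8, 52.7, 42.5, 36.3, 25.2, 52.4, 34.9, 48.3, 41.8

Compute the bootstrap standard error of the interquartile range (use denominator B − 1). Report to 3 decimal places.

SE* = 8.601

Bootstrap SE is the standard deviation of the 12 replicate interquartile ranges.
Mean of replicates: (53.4 + 49.7 + 39.7 + 39.8 + 52.7 + 42.5 + 36.3 + 25.2 + 52.4 + 34.9 + 48.3 + 41.8) / 12 = 516.7000 / 12 = 43.0583
Sum of squared deviations: (+10.3417)² + (+6.6417)² + (−3.3583)² + (−3.2583)² + (+9.6417)² + (−0.5583)² + (−6.7583)² + (−17.8583)² + (+9.3417)² + (−8.1583)² + (+5.2417)² + (−1.2583)² = 813.7092
Variance = 813.7092 / 11 = 73.9736
SE* = √73.9736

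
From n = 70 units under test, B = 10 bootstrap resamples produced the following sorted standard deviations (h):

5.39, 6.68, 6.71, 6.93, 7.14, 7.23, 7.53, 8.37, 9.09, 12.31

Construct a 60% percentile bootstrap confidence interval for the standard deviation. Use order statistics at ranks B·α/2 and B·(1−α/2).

α = 0.40; lower rank = 10 × 0.200 = 2; upper rank = 10 × 0.800 = 8.
The 2nd smallest replicate is 6.68; the 8th is 8.37.

(6.68, 8.37)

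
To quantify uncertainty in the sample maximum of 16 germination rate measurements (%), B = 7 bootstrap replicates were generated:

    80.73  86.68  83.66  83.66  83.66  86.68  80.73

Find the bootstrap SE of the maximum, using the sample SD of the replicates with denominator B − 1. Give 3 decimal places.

Bootstrap SE is the standard deviation of the 7 replicate maximums.
Mean of replicates: (80.73 + 86.68 + 83.66 + 83.66 + 83.66 + 86.68 + 80.73) / 7 = 585.8000 / 7 = 83.6857
Sum of squared deviations: (−2.9557)² + (+2.9943)² + (−0.0257)² + (−0.0257)² + (−0.0257)² + (+2.9943)² + (−2.9557)² = 35.4060
Variance = 35.4060 / 6 = 5.9010
SE* = √5.9010

SE* = 2.429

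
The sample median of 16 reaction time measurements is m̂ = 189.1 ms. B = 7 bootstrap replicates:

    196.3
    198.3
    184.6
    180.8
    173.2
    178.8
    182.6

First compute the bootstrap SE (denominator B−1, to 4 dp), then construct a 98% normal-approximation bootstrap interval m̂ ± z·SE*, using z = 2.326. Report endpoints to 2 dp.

(167.74, 210.46)

Mean of replicates = 184.9429; sum of squared deviations = 505.7971; SE* = √(505.7971/6) = 9.1815
Margin = 2.326 × 9.1815 = 21.356
Interval: 189.1 ± 21.356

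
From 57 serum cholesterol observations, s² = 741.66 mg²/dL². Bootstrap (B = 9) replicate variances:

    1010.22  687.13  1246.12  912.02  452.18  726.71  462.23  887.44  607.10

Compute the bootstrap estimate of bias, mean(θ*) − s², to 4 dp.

mean(θ*) = (1010.22 + 687.13 + 1246.12 + 912.02 + 452.18 + 726.71 + 462.23 + 887.44 + 607.10) / 9 = 776.79444
bias = 776.79444 − 741.66

bias = +35.1344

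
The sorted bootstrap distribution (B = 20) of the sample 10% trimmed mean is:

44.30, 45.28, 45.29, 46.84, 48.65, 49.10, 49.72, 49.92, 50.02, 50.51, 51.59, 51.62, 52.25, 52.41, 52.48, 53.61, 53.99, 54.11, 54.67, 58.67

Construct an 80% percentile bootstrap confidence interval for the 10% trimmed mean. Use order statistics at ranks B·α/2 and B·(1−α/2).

(45.28, 54.11)

α = 0.20; lower rank = 20 × 0.100 = 2; upper rank = 20 × 0.900 = 18.
The 2nd smallest replicate is 45.28; the 18th is 54.11.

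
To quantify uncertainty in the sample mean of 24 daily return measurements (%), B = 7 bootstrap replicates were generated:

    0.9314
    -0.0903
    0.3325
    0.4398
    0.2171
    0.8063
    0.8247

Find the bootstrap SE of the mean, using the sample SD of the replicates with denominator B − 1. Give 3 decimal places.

SE* = 0.375

Bootstrap SE is the standard deviation of the 7 replicate means.
Mean of replicates: (0.9314 + (-0.0903) + 0.3325 + 0.4398 + 0.2171 + 0.8063 + 0.8247) / 7 = 3.46150 / 7 = 0.49450
Sum of squared deviations: (+0.43690)² + (−0.58480)² + (−0.16200)² + (−0.05470)² + (−0.27740)² + (+0.31180)² + (+0.33020)² = 0.84531
Variance = 0.84531 / 6 = 0.14089
SE* = √0.14089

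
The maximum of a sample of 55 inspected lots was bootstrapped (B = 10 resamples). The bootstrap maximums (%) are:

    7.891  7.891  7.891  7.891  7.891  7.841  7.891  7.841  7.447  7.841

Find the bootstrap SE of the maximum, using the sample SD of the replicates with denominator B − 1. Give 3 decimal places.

SE* = 0.137

Bootstrap SE is the standard deviation of the 10 replicate maximums.
Mean of replicates: (7.891 + 7.891 + 7.891 + 7.891 + 7.891 + 7.841 + 7.891 + 7.841 + 7.447 + 7.841) / 10 = 78.3160 / 10 = 7.8316
Sum of squared deviations: (+0.0594)² + (+0.0594)² + (+0.0594)² + (+0.0594)² + (+0.0594)² + (+0.0094)² + (+0.0594)² + (+0.0094)² + (−0.3846)² + (+0.0094)² = 0.1694
Variance = 0.1694 / 9 = 0.0188
SE* = √0.0188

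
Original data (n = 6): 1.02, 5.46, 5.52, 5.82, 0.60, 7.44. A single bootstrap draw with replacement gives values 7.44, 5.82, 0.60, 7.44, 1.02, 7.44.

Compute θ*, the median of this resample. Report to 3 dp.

Sorted: 0.60, 1.02, 5.82, 7.44, 7.44, 7.44
Median = average of the two middle values = 6.630

θ* = 6.630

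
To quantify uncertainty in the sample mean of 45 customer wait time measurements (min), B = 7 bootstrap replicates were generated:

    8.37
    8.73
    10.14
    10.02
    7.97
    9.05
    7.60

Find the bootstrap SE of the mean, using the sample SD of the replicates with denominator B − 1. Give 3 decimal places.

SE* = 0.971

Bootstrap SE is the standard deviation of the 7 replicate means.
Mean of replicates: (8.37 + 8.73 + 10.14 + 10.02 + 7.97 + 9.05 + 7.60) / 7 = 61.8800 / 7 = 8.8400
Sum of squared deviations: (−0.4700)² + (−0.1100)² + (+1.3000)² + (+1.1800)² + (−0.8700)² + (+0.2100)² + (−1.2400)² = 5.6540
Variance = 5.6540 / 6 = 0.9423
SE* = √0.9423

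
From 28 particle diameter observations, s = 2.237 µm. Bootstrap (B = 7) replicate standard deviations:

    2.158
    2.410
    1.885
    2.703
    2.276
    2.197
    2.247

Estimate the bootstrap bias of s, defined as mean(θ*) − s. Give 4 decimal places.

bias = +0.0310

mean(θ*) = (2.158 + 2.410 + 1.885 + 2.703 + 2.276 + 2.197 + 2.247) / 7 = 2.26800
bias = 2.26800 − 2.237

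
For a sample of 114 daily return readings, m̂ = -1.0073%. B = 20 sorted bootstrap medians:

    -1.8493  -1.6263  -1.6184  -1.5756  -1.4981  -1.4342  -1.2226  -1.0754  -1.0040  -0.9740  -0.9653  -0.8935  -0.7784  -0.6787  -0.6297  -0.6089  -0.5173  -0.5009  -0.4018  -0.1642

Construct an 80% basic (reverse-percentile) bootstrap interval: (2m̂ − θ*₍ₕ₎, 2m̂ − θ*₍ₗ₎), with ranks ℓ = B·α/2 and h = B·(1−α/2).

(-1.5137, -0.3883)

Percentile endpoints at ranks 2 and 18: θ*₍2₎ = -1.6263, θ*₍18₎ = -0.5009.
Basic interval reflects these around m̂:
  lower = 2 × -1.0073 − -0.5009 = -1.5137
  upper = 2 × -1.0073 − -1.6263 = -0.3883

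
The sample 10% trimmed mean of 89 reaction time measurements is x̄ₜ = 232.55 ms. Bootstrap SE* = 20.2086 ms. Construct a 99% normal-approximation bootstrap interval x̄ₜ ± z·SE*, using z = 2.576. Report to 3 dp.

(180.493, 284.607)

Margin = 2.576 × 20.2086 = 52.0574
Interval: 232.55 ± 52.0574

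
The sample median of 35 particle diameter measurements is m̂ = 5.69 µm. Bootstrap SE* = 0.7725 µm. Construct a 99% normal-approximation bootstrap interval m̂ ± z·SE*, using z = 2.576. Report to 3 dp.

(3.700, 7.680)

Margin = 2.576 × 0.7725 = 1.9900
Interval: 5.69 ± 1.9900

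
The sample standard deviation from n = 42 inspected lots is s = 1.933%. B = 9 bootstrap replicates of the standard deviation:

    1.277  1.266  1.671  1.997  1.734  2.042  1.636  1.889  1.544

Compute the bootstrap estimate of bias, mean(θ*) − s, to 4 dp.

bias = −0.2601

mean(θ*) = (1.277 + 1.266 + 1.671 + 1.997 + 1.734 + 2.042 + 1.636 + 1.889 + 1.544) / 9 = 1.67289
bias = 1.67289 − 1.933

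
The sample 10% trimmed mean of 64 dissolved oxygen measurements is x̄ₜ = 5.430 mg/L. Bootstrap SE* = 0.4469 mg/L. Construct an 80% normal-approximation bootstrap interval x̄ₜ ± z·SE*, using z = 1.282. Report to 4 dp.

Margin = 1.282 × 0.4469 = 0.57293
Interval: 5.430 ± 0.57293

(4.8571, 6.0029)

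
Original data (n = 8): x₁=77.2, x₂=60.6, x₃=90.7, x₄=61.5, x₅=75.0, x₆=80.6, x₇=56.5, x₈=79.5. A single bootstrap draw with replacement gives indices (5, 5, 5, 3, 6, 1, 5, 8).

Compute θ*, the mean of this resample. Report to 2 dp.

Resample values: 75.0, 75.0, 75.0, 90.7, 80.6, 77.2, 75.0, 79.5.
Mean = (75.0 + 75.0 + 75.0 + 90.7 + 80.6 + 77.2 + 75.0 + 79.5) / 8 = 628.00 / 8 = 78.50

θ* = 78.50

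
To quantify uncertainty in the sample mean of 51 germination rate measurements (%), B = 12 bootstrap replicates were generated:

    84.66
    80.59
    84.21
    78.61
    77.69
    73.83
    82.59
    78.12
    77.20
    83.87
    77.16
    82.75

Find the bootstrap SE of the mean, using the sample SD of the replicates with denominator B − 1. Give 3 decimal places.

Bootstrap SE is the standard deviation of the 12 replicate means.
Mean of replicates: (84.66 + 80.59 + 84.21 + 78.61 + 77.69 + 73.83 + 82.59 + 78.12 + 77.20 + 83.87 + 77.16 + 82.75) / 12 = 961.2800 / 12 = 80.1067
Sum of squared deviations: (+4.5533)² + (+0.4833)² + (+4.1033)² + (−1.4967)² + (−2.4167)² + (−6.2767)² + (+2.4833)² + (−1.9867)² + (−2.9067)² + (+3.7633)² + (−2.9467)² + (+2.6433)² = 133.6759
Variance = 133.6759 / 11 = 12.1524
SE* = √12.1524

SE* = 3.486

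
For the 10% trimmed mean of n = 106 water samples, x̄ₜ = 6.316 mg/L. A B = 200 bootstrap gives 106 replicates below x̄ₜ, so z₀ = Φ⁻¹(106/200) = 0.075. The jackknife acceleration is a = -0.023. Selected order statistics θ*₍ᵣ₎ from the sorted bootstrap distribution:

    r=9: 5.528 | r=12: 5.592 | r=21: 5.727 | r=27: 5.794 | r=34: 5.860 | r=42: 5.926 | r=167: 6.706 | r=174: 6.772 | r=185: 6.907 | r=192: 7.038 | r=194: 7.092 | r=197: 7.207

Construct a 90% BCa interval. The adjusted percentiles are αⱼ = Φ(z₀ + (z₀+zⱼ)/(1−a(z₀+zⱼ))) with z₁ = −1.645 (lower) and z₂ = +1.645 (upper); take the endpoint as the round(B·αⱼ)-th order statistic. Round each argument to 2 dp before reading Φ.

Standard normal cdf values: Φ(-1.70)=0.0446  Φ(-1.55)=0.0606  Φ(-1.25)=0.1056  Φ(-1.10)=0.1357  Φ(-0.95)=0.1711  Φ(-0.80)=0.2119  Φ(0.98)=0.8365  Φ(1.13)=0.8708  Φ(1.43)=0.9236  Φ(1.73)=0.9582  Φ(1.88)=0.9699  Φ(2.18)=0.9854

(5.592, 7.038)

Lower: z₀ + z₁ = 0.075 + (-1.645) = -1.570; 1 − a(z₀+z₁) = 1 − (-0.023)(-1.570) = 0.9639; argument = 0.075 + (-1.570)/0.9639 = -1.5538 → -1.55.
α₁ = Φ(-1.55) = 0.0606; rank = round(200 × 0.0606) = 12; θ*₍12₎ = 5.592.
Upper: z₀ + z₂ = 1.720; 1 − a(z₀+z₂) = 1.0396; argument = 1.7295 → 1.73; α₂ = 0.9582; rank = 192; θ*₍192₎ = 7.038.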